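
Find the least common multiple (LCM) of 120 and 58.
3480

First find GCD(120, 58) using the Euclidean algorithm:
120 = 2 × 58 + 4
58 = 14 × 4 + 2
4 = 2 × 2 + 0
GCD(120, 58) = 2

LCM formula: LCM(a, b) = (a × b) / GCD(a, b)
LCM(120, 58) = (120 × 58) / 2
LCM(120, 58) = 6960 / 2
LCM(120, 58) = 3480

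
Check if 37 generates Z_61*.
p - 1 = 60 has prime divisors 2, 3, 5. Check 37^(60/q) mod 61 for each: 37^(60/2) = 37^30 ≡ 60, 37^(60/3) = 37^20 ≡ 1, 37^(60/5) = 37^12 ≡ 34 (mod 61). Since 37^20 ≡ 1 (mod 61), the order of 37 divides 20 (in fact the order is 20) ≠ 60, so it is not a primitive root.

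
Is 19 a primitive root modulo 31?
No

To verify, check if 19^(30/q) ≢ 1 (mod 31) for each prime divisor q of 30
Divisors of 30 = 30: [1, 2, 3, 5, 6, 10, 15, 30]
  19^(30/2) = 19^15 ≡ 1 (mod 31)
  19^(30/3) = 19^10 ≡ 25 (mod 31)
  19^(30/5) = 19^6 ≡ 2 (mod 31)
Conclusion: 19 is not a primitive root modulo 31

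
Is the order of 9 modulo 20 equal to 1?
No, the actual order is 2, not 1.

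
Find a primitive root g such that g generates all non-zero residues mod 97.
p - 1 = 96 has prime divisors 2, 3. h is a primitive root mod 97 iff h^(96/q) ≢ 1 (mod 97) for each such q.
h = 2: 2^48 ≡ 1, 2^32 ≡ 35 (mod 97); 2^48 ≡ 1, so not a primitive root.
h = 3: 3^48 ≡ 1, 3^32 ≡ 35 (mod 97); 3^48 ≡ 1, so not a primitive root.
h = 4: 4^48 ≡ 1, 4^32 ≡ 61 (mod 97); 4^48 ≡ 1, so not a primitive root.
h = 5: 5^48 ≡ 96, 5^32 ≡ 35 (mod 97); none is 1, so 5 has order 96 and is a primitive root.
The smallest primitive root mod 97 is g = 5.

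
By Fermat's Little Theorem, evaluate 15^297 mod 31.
By Fermat: 15^{30} ≡ 1 (mod 31). 297 ≡ 27 (mod 30). So 15^{297} ≡ 15^{27} ≡ 23 (mod 31)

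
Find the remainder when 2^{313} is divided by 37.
By Fermat: 2^{36} ≡ 1 (mod 37). 313 = 8×36 + 25. So 2^{313} ≡ 2^{25} ≡ 20 (mod 37)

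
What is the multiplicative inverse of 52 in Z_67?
58

Using Extended Euclidean Algorithm:
gcd(52, 67) = 1
Bezout coefficients: 52 × -9 + 67 × 7 = 1
So 52 × -9 ≡ 1 (mod 67)
The inverse is -9 mod 67 = 58
Verification: 52 × 58 = 3016 = 45 × 67 + 1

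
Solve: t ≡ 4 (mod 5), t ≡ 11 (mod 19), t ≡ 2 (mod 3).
M = 5 × 19 × 3 = 285. M₁ = 57, y₁ ≡ 3 (mod 5). M₂ = 15, y₂ ≡ 14 (mod 19). M₃ = 95, y₃ ≡ 2 (mod 3). t = 4×57×3 + 11×15×14 + 2×95×2 ≡ 239 (mod 285)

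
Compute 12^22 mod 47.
Using repeated squaring. 22 = 16 + 4 + 2 (binary 10110). Repeated squaring mod 47: 12^1 ≡ 12; 12^2 ≡ 12² = 144 ≡ 3; 12^4 ≡ 3² = 9 ≡ 9; 12^8 ≡ 9² = 81 ≡ 34; 12^16 ≡ 34² = 1156 ≡ 28. Multiply: 12^22 = 12^16 × 12^4 × 12^2 ≡ 28 × 9 × 3 (mod 47): 28 × 9 = 252 ≡ 17; 17 × 3 = 51 ≡ 4. So 12^22 ≡ 4 (mod 47).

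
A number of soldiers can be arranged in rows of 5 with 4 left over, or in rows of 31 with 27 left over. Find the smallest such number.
M = 5 × 31 = 155. M₁ = 31, y₁ ≡ 1 (mod 5). M₂ = 5, y₂ ≡ 25 (mod 31). k = 4×31×1 + 27×5×25 ≡ 89 (mod 155). The smallest positive such number is 89.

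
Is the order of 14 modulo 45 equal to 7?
No, the actual order is 6, not 7.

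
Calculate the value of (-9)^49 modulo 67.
Using repeated squaring. (-9) ≡ 58 (mod 67). 49 = 32 + 16 + 1 (binary 110001). Repeated squaring mod 67: 58^1 ≡ 58; 58^2 ≡ 58² = 3364 ≡ 14; 58^4 ≡ 14² = 196 ≡ 62; 58^8 ≡ 62² = 3844 ≡ 25; 58^16 ≡ 25² = 625 ≡ 22; 58^32 ≡ 22² = 484 ≡ 15. Multiply: (-9)^49 ≡ 58^32 × 58^16 × 58^1 ≡ 15 × 22 × 58 (mod 67): 15 × 22 = 330 ≡ 62; 62 × 58 = 3596 ≡ 45. So (-9)^49 ≡ 45 (mod 67).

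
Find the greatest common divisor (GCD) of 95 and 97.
1

Using the Euclidean algorithm:
95 = 0 × 97 + 95
97 = 1 × 95 + 2
95 = 47 × 2 + 1
2 = 2 × 1 + 0

GCD(95, 97) = 1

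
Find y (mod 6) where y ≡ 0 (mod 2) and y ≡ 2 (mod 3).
M = 2 × 3 = 6. M₁ = 3, y₁ ≡ 1 (mod 2). M₂ = 2, y₂ ≡ 2 (mod 3). y = 0×3×1 + 2×2×2 ≡ 2 (mod 6)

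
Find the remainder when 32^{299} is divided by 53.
By Fermat: 32^{52} ≡ 1 (mod 53). 299 = 5×52 + 39. So 32^{299} ≡ 32^{39} ≡ 23 (mod 53)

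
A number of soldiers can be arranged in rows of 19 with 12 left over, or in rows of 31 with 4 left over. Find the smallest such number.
M = 19 × 31 = 589. M₁ = 31, y₁ ≡ 8 (mod 19). M₂ = 19, y₂ ≡ 18 (mod 31). z = 12×31×8 + 4×19×18 ≡ 221 (mod 589). The smallest positive such number is 221.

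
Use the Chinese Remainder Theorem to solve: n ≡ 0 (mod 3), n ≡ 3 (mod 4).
M = 3 × 4 = 12. M₁ = 4, y₁ ≡ 1 (mod 3). M₂ = 3, y₂ ≡ 3 (mod 4). n = 0×4×1 + 3×3×3 ≡ 3 (mod 12)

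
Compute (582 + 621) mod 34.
13

(582 + 621) = 1203
1203 mod 34 = 13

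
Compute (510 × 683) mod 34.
0

(510 × 683) = 348330
348330 mod 34 = 0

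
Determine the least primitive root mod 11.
p - 1 = 10 has prime divisors 2, 5. h is a primitive root mod 11 iff h^(10/q) ≢ 1 (mod 11) for each such q.
h = 2: 2^5 ≡ 10, 2^2 ≡ 4 (mod 11); none is 1, so 2 has order 10 and is a primitive root.
The smallest primitive root mod 11 is g = 2.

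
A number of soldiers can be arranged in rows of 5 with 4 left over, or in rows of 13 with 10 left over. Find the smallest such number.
M = 5 × 13 = 65. M₁ = 13, y₁ ≡ 2 (mod 5). M₂ = 5, y₂ ≡ 8 (mod 13). k = 4×13×2 + 10×5×8 ≡ 49 (mod 65). The smallest positive such number is 49.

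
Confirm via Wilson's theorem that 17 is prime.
(16)! mod 17 = 16. Since this equals -1 (mod 17), Wilson confirms 17 is prime.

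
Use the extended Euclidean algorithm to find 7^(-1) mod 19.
Extended GCD: 7(-8) + 19(3) = 1. So 7^(-1) ≡ 11 ≡ 11 (mod 19). Verify: 7 × 11 = 77 ≡ 1 (mod 19)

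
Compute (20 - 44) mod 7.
4

(20 - 44) = -24
-24 mod 7 = 4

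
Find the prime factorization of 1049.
1049

Divide by primes starting from smallest:
1049 ÷ 1049 = 1

1049 = 1049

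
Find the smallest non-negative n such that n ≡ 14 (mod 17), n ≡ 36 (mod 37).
184

Using the Chinese Remainder Theorem:
M = product of moduli = 629
For equation 1: M_1 = 37, 37 ≡ 3 (mod 17), inverse of 37 mod 17 is 6 (check: 3 × 6 = 18 ≡ 1 (mod 17))
For equation 2: M_2 = 17, 17 ≡ 17 (mod 37), inverse of 17 mod 37 is 24 (check: 17 × 24 = 408 ≡ 1 (mod 37))
Combine: n ≡ Σ r_i×M_i×(M_i⁻¹ mod m_i) = 14×37×6 + 36×17×24 = 3108 + 14688 = 17796
17796 mod 629 = 184
n ≡ 184 (mod 629)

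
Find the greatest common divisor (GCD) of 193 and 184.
1

Using the Euclidean algorithm:
193 = 1 × 184 + 9
184 = 20 × 9 + 4
9 = 2 × 4 + 1
4 = 4 × 1 + 0

GCD(193, 184) = 1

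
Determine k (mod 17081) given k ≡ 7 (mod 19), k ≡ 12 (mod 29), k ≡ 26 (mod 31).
12395

Using the Chinese Remainder Theorem:
M = product of moduli = 17081
For equation 1: M_1 = 899, 899 ≡ 6 (mod 19), inverse of 899 mod 19 is 16 (check: 6 × 16 = 96 ≡ 1 (mod 19))
For equation 2: M_2 = 589, 589 ≡ 9 (mod 29), inverse of 589 mod 29 is 13 (check: 9 × 13 = 117 ≡ 1 (mod 29))
For equation 3: M_3 = 551, 551 ≡ 24 (mod 31), inverse of 551 mod 31 is 22 (check: 24 × 22 = 528 ≡ 1 (mod 31))
Combine: k ≡ Σ r_i×M_i×(M_i⁻¹ mod m_i) = 7×899×16 + 12×589×13 + 26×551×22 = 100688 + 91884 + 315172 = 507744
507744 mod 17081 = 12395
k ≡ 12395 (mod 17081)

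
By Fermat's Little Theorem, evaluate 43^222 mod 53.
By Fermat: 43^{52} ≡ 1 (mod 53). 222 = 4×52 + 14. So 43^{222} ≡ 43^{14} ≡ 10 (mod 53)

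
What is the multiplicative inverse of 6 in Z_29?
5

Using Extended Euclidean Algorithm:
gcd(6, 29) = 1
Bezout coefficients: 6 × 5 + 29 × -1 = 1
So 6 × 5 ≡ 1 (mod 29)
The inverse is 5 mod 29 = 5
Verification: 6 × 5 = 30 = 1 × 29 + 1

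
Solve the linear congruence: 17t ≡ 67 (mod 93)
86

Since gcd(17, 93) = 1 divides 67, a solution exists.
Multiply both sides by the inverse of 17 mod 93:
  17^(-1) mod 93 = 11
  x ≡ 11 × 67 ≡ 737 ≡ 86 (mod 93)
Verification: 17 × 86 = 1462 = 15 × 93 + 67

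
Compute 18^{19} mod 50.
32

Using successive squaring:
Binary expansion of 19: 10011
Powers of 18 mod 50 (each is the square of the previous):
  18^1 ≡ 18 (mod 50)
  18^2 ≡ 18² = 324 ≡ 24 (mod 50)
  18^4 ≡ 24² = 576 ≡ 26 (mod 50)
  18^8 ≡ 26² = 676 ≡ 26 (mod 50)
  18^16 ≡ 26² = 676 ≡ 26 (mod 50)
19 = 16 + 2 + 1, so 18^19 = 18^16 × 18^2 × 18^1 ≡ 26 × 24 × 18 (mod 50)
Multiplying step by step:
  26 × 24 = 624 ≡ 24 (mod 50)
  24 × 18 = 432 ≡ 32 (mod 50)
Result: 18^19 ≡ 32 (mod 50)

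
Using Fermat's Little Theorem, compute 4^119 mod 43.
By Fermat: 4^{42} ≡ 1 (mod 43). 119 = 2×42 + 35. So 4^{119} ≡ 4^{35} ≡ 1 (mod 43)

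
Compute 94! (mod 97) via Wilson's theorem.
(96)! = (94)! × (95) × (96) ≡ -1 (mod 97). So (94)! ≡ -1 × [(96)(95)]^(-1) ≡ 48 (mod 97)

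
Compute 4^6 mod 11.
6 = 4 + 2 (binary 110). Repeated squaring mod 11: 4^1 ≡ 4; 4^2 ≡ 4² = 16 ≡ 5; 4^4 ≡ 5² = 25 ≡ 3. Multiply: 4^6 = 4^4 × 4^2 ≡ 3 × 5 (mod 11): 3 × 5 = 15 ≡ 4. So 4^6 ≡ 4 (mod 11).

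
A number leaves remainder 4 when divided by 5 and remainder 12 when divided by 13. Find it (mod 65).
M = 5 × 13 = 65. M₁ = 13, y₁ ≡ 2 (mod 5). M₂ = 5, y₂ ≡ 8 (mod 13). k = 4×13×2 + 12×5×8 ≡ 64 (mod 65)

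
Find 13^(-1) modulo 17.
4

Using Extended Euclidean Algorithm:
gcd(13, 17) = 1
Bezout coefficients: 13 × 4 + 17 × -3 = 1
So 13 × 4 ≡ 1 (mod 17)
The inverse is 4 mod 17 = 4
Verification: 13 × 4 = 52 = 3 × 17 + 1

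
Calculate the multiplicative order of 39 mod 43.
Powers of 39 mod 43: 39^1≡39, 39^2≡16, 39^3≡22, 39^4≡41, 39^5≡8, 39^6≡11, 39^7≡42, 39^8≡4, 39^9≡27, 39^10≡21, 39^11≡2, 39^12≡35, 39^13≡32, 39^14≡1. Order = 14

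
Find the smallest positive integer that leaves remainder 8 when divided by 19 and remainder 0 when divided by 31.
M = 19 × 31 = 589. M₁ = 31, y₁ ≡ 8 (mod 19). M₂ = 19, y₂ ≡ 18 (mod 31). t = 8×31×8 + 0×19×18 ≡ 217 (mod 589). The smallest positive such number is 217.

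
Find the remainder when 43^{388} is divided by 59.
By Fermat: 43^{58} ≡ 1 (mod 59). 388 = 6×58 + 40. So 43^{388} ≡ 43^{40} ≡ 36 (mod 59)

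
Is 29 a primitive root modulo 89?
Yes

To verify, check if 29^(88/q) ≢ 1 (mod 89) for each prime divisor q of 88
Divisors of 88 = 88: [1, 2, 4, 8, 11, 22, 44, 88]
  29^(88/2) = 29^44 ≡ 88 (mod 89)
  29^(88/11) = 29^8 ≡ 4 (mod 89)
Conclusion: 29 is a primitive root modulo 89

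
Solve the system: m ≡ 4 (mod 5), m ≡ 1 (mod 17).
M = 5 × 17 = 85. M₁ = 17, y₁ ≡ 3 (mod 5). M₂ = 5, y₂ ≡ 7 (mod 17). m = 4×17×3 + 1×5×7 ≡ 69 (mod 85)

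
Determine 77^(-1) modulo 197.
77^(-1) ≡ 87 (mod 197). Verification: 77 × 87 = 6699 ≡ 1 (mod 197)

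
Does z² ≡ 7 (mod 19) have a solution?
By Euler's criterion: 7^{9} ≡ 1 (mod 19). Since this equals 1, 7 is a QR.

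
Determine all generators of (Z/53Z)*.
Primitive roots mod 53: {2, 3, 5, 8, 12, 14, 18, 19, 20, 21, 22, 26, 27, 31, 32, 33, 34, 35, 39, 41, 45, 48, 50, 51}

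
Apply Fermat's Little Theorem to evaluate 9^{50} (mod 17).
13

By Fermat's Little Theorem, a^(p-1) ≡ 1 (mod p) for prime p and gcd(a, p) = 1
Here p = 17, so 9^16 ≡ 1 (mod 17)
We can reduce the exponent: 50 mod 16 = 2
So 9^50 ≡ 9^2 (mod 17)
Computing: 9^2 mod 17 = 13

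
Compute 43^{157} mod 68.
59

Using successive squaring:
Binary expansion of 157: 10011101
Powers of 43 mod 68 (each is the square of the previous):
  43^1 ≡ 43 (mod 68)
  43^2 ≡ 43² = 1849 ≡ 13 (mod 68)
  43^4 ≡ 13² = 169 ≡ 33 (mod 68)
  43^8 ≡ 33² = 1089 ≡ 1 (mod 68)
  43^16 ≡ 1² = 1 ≡ 1 (mod 68)
  43^32 ≡ 1² = 1 ≡ 1 (mod 68)
  43^64 ≡ 1² = 1 ≡ 1 (mod 68)
  43^128 ≡ 1² = 1 ≡ 1 (mod 68)
157 = 128 + 16 + 8 + 4 + 1, so 43^157 = 43^128 × 43^16 × 43^8 × 43^4 × 43^1 ≡ 1 × 1 × 1 × 33 × 43 (mod 68)
Multiplying step by step:
  1 × 1 = 1 ≡ 1 (mod 68)
  1 × 1 = 1 ≡ 1 (mod 68)
  1 × 33 = 33 ≡ 33 (mod 68)
  33 × 43 = 1419 ≡ 59 (mod 68)
Result: 43^157 ≡ 59 (mod 68)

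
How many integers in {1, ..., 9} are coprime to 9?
6

Prime factorization: 9 = 3^2
Using the formula φ(n) = n × Π(1 - 1/p) for each prime factor p:
φ(9) = 9 × (1 - 1/3)
φ(9) = 6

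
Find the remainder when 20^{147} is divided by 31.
By Fermat: 20^{30} ≡ 1 (mod 31). 147 = 4×30 + 27. So 20^{147} ≡ 20^{27} ≡ 16 (mod 31)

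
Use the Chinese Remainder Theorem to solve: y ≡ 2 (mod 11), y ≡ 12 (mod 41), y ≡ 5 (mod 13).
1201

Using the Chinese Remainder Theorem:
M = product of moduli = 5863
For equation 1: M_1 = 533, 533 ≡ 5 (mod 11), inverse of 533 mod 11 is 9 (check: 5 × 9 = 45 ≡ 1 (mod 11))
For equation 2: M_2 = 143, 143 ≡ 20 (mod 41), inverse of 143 mod 41 is 39 (check: 20 × 39 = 780 ≡ 1 (mod 41))
For equation 3: M_3 = 451, 451 ≡ 9 (mod 13), inverse of 451 mod 13 is 3 (check: 9 × 3 = 27 ≡ 1 (mod 13))
Combine: y ≡ Σ r_i×M_i×(M_i⁻¹ mod m_i) = 2×533×9 + 12×143×39 + 5×451×3 = 9594 + 66924 + 6765 = 83283
83283 mod 5863 = 1201
y ≡ 1201 (mod 5863)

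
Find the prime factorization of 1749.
3 × 11 × 53

Divide by primes starting from smallest:
1749 ÷ 3 = 583
583 ÷ 11 = 53
53 ÷ 53 = 1

1749 = 3 × 11 × 53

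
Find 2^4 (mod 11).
4 = 4 (binary 100). Repeated squaring mod 11: 2^1 ≡ 2; 2^2 ≡ 2² = 4 ≡ 4; 2^4 ≡ 4² = 16 ≡ 5. So 2^4 ≡ 5 (mod 11).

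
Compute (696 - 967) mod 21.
2

(696 - 967) = -271
-271 mod 21 = 2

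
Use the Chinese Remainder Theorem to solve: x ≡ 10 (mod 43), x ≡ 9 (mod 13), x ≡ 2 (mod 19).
5170

Using the Chinese Remainder Theorem:
M = product of moduli = 10621
For equation 1: M_1 = 247, 247 ≡ 32 (mod 43), inverse of 247 mod 43 is 39 (check: 32 × 39 = 1248 ≡ 1 (mod 43))
For equation 2: M_2 = 817, 817 ≡ 11 (mod 13), inverse of 817 mod 13 is 6 (check: 11 × 6 = 66 ≡ 1 (mod 13))
For equation 3: M_3 = 559, 559 ≡ 8 (mod 19), inverse of 559 mod 19 is 12 (check: 8 × 12 = 96 ≡ 1 (mod 19))
Combine: x ≡ Σ r_i×M_i×(M_i⁻¹ mod m_i) = 10×247×39 + 9×817×6 + 2×559×12 = 96330 + 44118 + 13416 = 153864
153864 mod 10621 = 5170
x ≡ 5170 (mod 10621)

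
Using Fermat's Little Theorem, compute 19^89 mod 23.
By Fermat: 19^{22} ≡ 1 (mod 23). 89 = 4×22 + 1. So 19^{89} ≡ 19^{1} ≡ 19 (mod 23)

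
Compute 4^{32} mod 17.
1

Using successive squaring:
Binary expansion of 32: 100000
Powers of 4 mod 17 (each is the square of the previous):
  4^1 ≡ 4 (mod 17)
  4^2 ≡ 4² = 16 ≡ 16 (mod 17)
  4^4 ≡ 16² = 256 ≡ 1 (mod 17)
  4^8 ≡ 1² = 1 ≡ 1 (mod 17)
  4^16 ≡ 1² = 1 ≡ 1 (mod 17)
  4^32 ≡ 1² = 1 ≡ 1 (mod 17)
32 is a power of 2, so 4^32 is the last square: ≡ 1 (mod 17)
Result: 4^32 ≡ 1 (mod 17)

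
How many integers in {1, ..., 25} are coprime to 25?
20

Prime factorization: 25 = 5^2
Using the formula φ(n) = n × Π(1 - 1/p) for each prime factor p:
φ(25) = 25 × (1 - 1/5)
φ(25) = 20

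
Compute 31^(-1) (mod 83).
75

Using Extended Euclidean Algorithm:
gcd(31, 83) = 1
Bezout coefficients: 31 × -8 + 83 × 3 = 1
So 31 × -8 ≡ 1 (mod 83)
The inverse is -8 mod 83 = 75
Verification: 31 × 75 = 2325 = 28 × 83 + 1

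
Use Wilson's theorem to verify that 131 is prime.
(130)! mod 131 = 130. Since this equals -1 (mod 131), Wilson confirms 131 is prime.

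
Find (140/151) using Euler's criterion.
(140/151) = 140^{75} mod 151 = -1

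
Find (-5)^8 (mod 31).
(-5) ≡ 26 (mod 31). 8 = 8 (binary 1000). Repeated squaring mod 31: 26^1 ≡ 26; 26^2 ≡ 26² = 676 ≡ 25; 26^4 ≡ 25² = 625 ≡ 5; 26^8 ≡ 5² = 25 ≡ 25. So (-5)^8 ≡ 25 (mod 31).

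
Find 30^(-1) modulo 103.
79

Using Extended Euclidean Algorithm:
gcd(30, 103) = 1
Bezout coefficients: 30 × -24 + 103 × 7 = 1
So 30 × -24 ≡ 1 (mod 103)
The inverse is -24 mod 103 = 79
Verification: 30 × 79 = 2370 = 23 × 103 + 1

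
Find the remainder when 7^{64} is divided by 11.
By Fermat: 7^{10} ≡ 1 (mod 11). 64 = 6×10 + 4. So 7^{64} ≡ 7^{4} ≡ 3 (mod 11)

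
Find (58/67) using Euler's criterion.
(58/67) = 58^{33} mod 67 = -1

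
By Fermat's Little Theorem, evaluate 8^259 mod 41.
By Fermat: 8^{40} ≡ 1 (mod 41). 259 = 6×40 + 19. So 8^{259} ≡ 8^{19} ≡ 36 (mod 41)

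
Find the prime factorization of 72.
2^3 × 3^2

Divide by primes starting from smallest:
72 ÷ 2 = 36
36 ÷ 2 = 18
18 ÷ 2 = 9
9 ÷ 3 = 3
3 ÷ 3 = 1

72 = 2^3 × 3^2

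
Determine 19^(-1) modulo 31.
19^(-1) ≡ 18 (mod 31). Verification: 19 × 18 = 342 ≡ 1 (mod 31)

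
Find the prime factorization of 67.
67

Divide by primes starting from smallest:
67 ÷ 67 = 1

67 = 67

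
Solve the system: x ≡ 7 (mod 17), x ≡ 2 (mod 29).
M = 17 × 29 = 493. M₁ = 29, y₁ ≡ 10 (mod 17). M₂ = 17, y₂ ≡ 12 (mod 29). x = 7×29×10 + 2×17×12 ≡ 466 (mod 493)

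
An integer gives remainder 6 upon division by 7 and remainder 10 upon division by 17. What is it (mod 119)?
M = 7 × 17 = 119. M₁ = 17, y₁ ≡ 5 (mod 7). M₂ = 7, y₂ ≡ 5 (mod 17). x = 6×17×5 + 10×7×5 ≡ 27 (mod 119). The smallest positive such number is 27.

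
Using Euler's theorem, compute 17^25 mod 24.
By Euler: 17^{8} ≡ 1 (mod 24) since gcd(17, 24) = 1. 25 = 3×8 + 1. So 17^{25} ≡ 17^{1} ≡ 17 (mod 24)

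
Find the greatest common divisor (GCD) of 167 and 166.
1

Using the Euclidean algorithm:
167 = 1 × 166 + 1
166 = 166 × 1 + 0

GCD(167, 166) = 1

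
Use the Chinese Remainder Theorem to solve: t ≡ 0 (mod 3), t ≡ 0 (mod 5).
M = 3 × 5 = 15. M₁ = 5, y₁ ≡ 2 (mod 3). M₂ = 3, y₂ ≡ 2 (mod 5). t = 0×5×2 + 0×3×2 ≡ 0 (mod 15)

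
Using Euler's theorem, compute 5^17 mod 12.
By Euler: 5^{4} ≡ 1 (mod 12) since gcd(5, 12) = 1. 17 = 4×4 + 1. So 5^{17} ≡ 5^{1} ≡ 5 (mod 12)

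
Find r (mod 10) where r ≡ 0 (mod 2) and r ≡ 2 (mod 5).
M = 2 × 5 = 10. M₁ = 5, y₁ ≡ 1 (mod 2). M₂ = 2, y₂ ≡ 3 (mod 5). r = 0×5×1 + 2×2×3 ≡ 2 (mod 10)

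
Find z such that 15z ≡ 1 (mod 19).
15^(-1) ≡ 14 (mod 19). Verification: 15 × 14 = 210 ≡ 1 (mod 19)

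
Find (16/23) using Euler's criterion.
(16/23) = 16^{11} mod 23 = 1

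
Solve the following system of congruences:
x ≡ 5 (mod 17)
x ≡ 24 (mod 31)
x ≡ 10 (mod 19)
3031

Using the Chinese Remainder Theorem:
M = product of moduli = 10013
For equation 1: M_1 = 589, 589 ≡ 11 (mod 17), inverse of 589 mod 17 is 14 (check: 11 × 14 = 154 ≡ 1 (mod 17))
For equation 2: M_2 = 323, 323 ≡ 13 (mod 31), inverse of 323 mod 31 is 12 (check: 13 × 12 = 156 ≡ 1 (mod 31))
For equation 3: M_3 = 527, 527 ≡ 14 (mod 19), inverse of 527 mod 19 is 15 (check: 14 × 15 = 210 ≡ 1 (mod 19))
Combine: x ≡ Σ r_i×M_i×(M_i⁻¹ mod m_i) = 5×589×14 + 24×323×12 + 10×527×15 = 41230 + 93024 + 79050 = 213304
213304 mod 10013 = 3031
x ≡ 3031 (mod 10013)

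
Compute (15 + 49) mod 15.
4

(15 + 49) = 64
64 mod 15 = 4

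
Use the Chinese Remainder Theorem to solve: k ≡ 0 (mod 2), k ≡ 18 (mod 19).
18

Using the Chinese Remainder Theorem:
M = product of moduli = 38
For equation 1: M_1 = 19, 19 ≡ 1 (mod 2), inverse of 19 mod 2 is 1 (check: 1 × 1 = 1 ≡ 1 (mod 2))
For equation 2: M_2 = 2, 2 ≡ 2 (mod 19), inverse of 2 mod 19 is 10 (check: 2 × 10 = 20 ≡ 1 (mod 19))
Combine: k ≡ Σ r_i×M_i×(M_i⁻¹ mod m_i) = 0×19×1 + 18×2×10 = 0 + 360 = 360
360 mod 38 = 18
k ≡ 18 (mod 38)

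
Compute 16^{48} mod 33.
4

Using successive squaring:
Binary expansion of 48: 110000
Powers of 16 mod 33 (each is the square of the previous):
  16^1 ≡ 16 (mod 33)
  16^2 ≡ 16² = 256 ≡ 25 (mod 33)
  16^4 ≡ 25² = 625 ≡ 31 (mod 33)
  16^8 ≡ 31² = 961 ≡ 4 (mod 33)
  16^16 ≡ 4² = 16 ≡ 16 (mod 33)
  16^32 ≡ 16² = 256 ≡ 25 (mod 33)
48 = 32 + 16, so 16^48 = 16^32 × 16^16 ≡ 25 × 16 (mod 33)
Multiplying step by step:
  25 × 16 = 400 ≡ 4 (mod 33)
Result: 16^48 ≡ 4 (mod 33)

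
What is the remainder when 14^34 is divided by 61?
Using repeated squaring. 34 = 32 + 2 (binary 100010). Repeated squaring mod 61: 14^1 ≡ 14; 14^2 ≡ 14² = 196 ≡ 13; 14^4 ≡ 13² = 169 ≡ 47; 14^8 ≡ 47² = 2209 ≡ 13; 14^16 ≡ 13² = 169 ≡ 47; 14^32 ≡ 47² = 2209 ≡ 13. Multiply: 14^34 = 14^32 × 14^2 ≡ 13 × 13 (mod 61): 13 × 13 = 169 ≡ 47. So 14^34 ≡ 47 (mod 61).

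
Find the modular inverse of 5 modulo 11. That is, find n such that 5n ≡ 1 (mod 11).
9

Using Extended Euclidean Algorithm:
gcd(5, 11) = 1
Bezout coefficients: 5 × -2 + 11 × 1 = 1
So 5 × -2 ≡ 1 (mod 11)
The inverse is -2 mod 11 = 9
Verification: 5 × 9 = 45 = 4 × 11 + 1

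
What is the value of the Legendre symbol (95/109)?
(95/109) = 95^{54} mod 109 = -1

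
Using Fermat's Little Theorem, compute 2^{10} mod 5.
4

By Fermat's Little Theorem, a^(p-1) ≡ 1 (mod p) for prime p and gcd(a, p) = 1
Here p = 5, so 2^4 ≡ 1 (mod 5)
We can reduce the exponent: 10 mod 4 = 2
So 2^10 ≡ 2^2 (mod 5)
Computing: 2^2 mod 5 = 4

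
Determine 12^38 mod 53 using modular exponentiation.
Using repeated squaring. 38 = 32 + 4 + 2 (binary 100110). Repeated squaring mod 53: 12^1 ≡ 12; 12^2 ≡ 12² = 144 ≡ 38; 12^4 ≡ 38² = 1444 ≡ 13; 12^8 ≡ 13² = 169 ≡ 10; 12^16 ≡ 10² = 100 ≡ 47; 12^32 ≡ 47² = 2209 ≡ 36. Multiply: 12^38 = 12^32 × 12^4 × 12^2 ≡ 36 × 13 × 38 (mod 53): 36 × 13 = 468 ≡ 44; 44 × 38 = 1672 ≡ 29. So 12^38 ≡ 29 (mod 53).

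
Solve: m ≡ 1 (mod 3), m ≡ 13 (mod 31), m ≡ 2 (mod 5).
M = 3 × 31 × 5 = 465. M₁ = 155, y₁ ≡ 2 (mod 3). M₂ = 15, y₂ ≡ 29 (mod 31). M₃ = 93, y₃ ≡ 2 (mod 5). m = 1×155×2 + 13×15×29 + 2×93×2 ≡ 292 (mod 465)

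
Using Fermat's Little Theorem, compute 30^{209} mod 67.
38

By Fermat's Little Theorem, a^(p-1) ≡ 1 (mod p) for prime p and gcd(a, p) = 1
Here p = 67, so 30^66 ≡ 1 (mod 67)
We can reduce the exponent: 209 mod 66 = 11
So 30^209 ≡ 30^11 (mod 67)
Computing: 30^11 mod 67 = 38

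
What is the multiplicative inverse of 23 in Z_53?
30

Using Extended Euclidean Algorithm:
gcd(23, 53) = 1
Bezout coefficients: 23 × -23 + 53 × 10 = 1
So 23 × -23 ≡ 1 (mod 53)
The inverse is -23 mod 53 = 30
Verification: 23 × 30 = 690 = 13 × 53 + 1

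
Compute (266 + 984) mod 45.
35

(266 + 984) = 1250
1250 mod 45 = 35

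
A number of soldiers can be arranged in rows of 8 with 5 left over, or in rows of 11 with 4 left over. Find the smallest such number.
M = 8 × 11 = 88. M₁ = 11, y₁ ≡ 3 (mod 8). M₂ = 8, y₂ ≡ 7 (mod 11). m = 5×11×3 + 4×8×7 ≡ 37 (mod 88). The smallest positive such number is 37.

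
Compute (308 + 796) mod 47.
23

(308 + 796) = 1104
1104 mod 47 = 23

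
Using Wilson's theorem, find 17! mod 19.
(18)! = (17)! × (18) ≡ -1 (mod 19). So (17)! ≡ -1 × (18)^(-1) ≡ (-1)×(-1) = 1 (mod 19)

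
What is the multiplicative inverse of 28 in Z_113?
109

Using Extended Euclidean Algorithm:
gcd(28, 113) = 1
Bezout coefficients: 28 × -4 + 113 × 1 = 1
So 28 × -4 ≡ 1 (mod 113)
The inverse is -4 mod 113 = 109
Verification: 28 × 109 = 3052 = 27 × 113 + 1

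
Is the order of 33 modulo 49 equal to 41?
No, the actual order is 42, not 41.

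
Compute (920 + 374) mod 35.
34

(920 + 374) = 1294
1294 mod 35 = 34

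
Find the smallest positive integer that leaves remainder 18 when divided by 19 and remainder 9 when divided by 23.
M = 19 × 23 = 437. M₁ = 23, y₁ ≡ 5 (mod 19). M₂ = 19, y₂ ≡ 17 (mod 23). k = 18×23×5 + 9×19×17 ≡ 170 (mod 437). The smallest positive such number is 170.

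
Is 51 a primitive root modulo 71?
No

To verify, check if 51^(70/q) ≢ 1 (mod 71) for each prime divisor q of 70
Divisors of 70 = 70: [1, 2, 5, 7, 10, 14, 35, 70]
  51^(70/2) = 51^35 ≡ 70 (mod 71)
  51^(70/5) = 51^14 ≡ 1 (mod 71)
  51^(70/7) = 51^10 ≡ 48 (mod 71)
Conclusion: 51 is not a primitive root modulo 71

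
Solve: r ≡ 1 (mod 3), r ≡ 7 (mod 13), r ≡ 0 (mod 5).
M = 3 × 13 × 5 = 195. M₁ = 65, y₁ ≡ 2 (mod 3). M₂ = 15, y₂ ≡ 7 (mod 13). M₃ = 39, y₃ ≡ 4 (mod 5). r = 1×65×2 + 7×15×7 + 0×39×4 ≡ 85 (mod 195)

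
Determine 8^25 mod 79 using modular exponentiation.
Using repeated squaring. 25 = 16 + 8 + 1 (binary 11001). Repeated squaring mod 79: 8^1 ≡ 8; 8^2 ≡ 8² = 64 ≡ 64; 8^4 ≡ 64² = 4096 ≡ 67; 8^8 ≡ 67² = 4489 ≡ 65; 8^16 ≡ 65² = 4225 ≡ 38. Multiply: 8^25 = 8^16 × 8^8 × 8^1 ≡ 38 × 65 × 8 (mod 79): 38 × 65 = 2470 ≡ 21; 21 × 8 = 168 ≡ 10. So 8^25 ≡ 10 (mod 79).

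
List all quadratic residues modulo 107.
QRs mod 107: {1, 3, 4, 9, 10, 11, 12, 13, 14, 16, 19, 23, 25, 27, 29, 30, 33, 34, 35, 36, 37, 39, 40, 41, 42, 44, 47, 48, 49, 52, 53, 56, 57, 61, 62, 64, 69, 75, 76, 79, 81, 83, 85, 86, 87, 89, 90, 92, 99, 100, 101, 102, 105}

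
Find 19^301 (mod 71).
Using Fermat: 19^{70} ≡ 1 (mod 71). 301 ≡ 21 (mod 70). So 19^{301} ≡ 19^{21} ≡ 25 (mod 71)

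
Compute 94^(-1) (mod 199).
94^(-1) ≡ 36 (mod 199). Verification: 94 × 36 = 3384 ≡ 1 (mod 199)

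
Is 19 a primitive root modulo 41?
p - 1 = 40 has prime divisors 2, 5. Check 19^(40/q) mod 41 for each: 19^(40/2) = 19^20 ≡ 40, 19^(40/5) = 19^8 ≡ 37 (mod 41). None of these is 1, so 19 has order 40 = φ(41), so it is a primitive root mod 41.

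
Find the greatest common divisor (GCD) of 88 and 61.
1

Using the Euclidean algorithm:
88 = 1 × 61 + 27
61 = 2 × 27 + 7
27 = 3 × 7 + 6
7 = 1 × 6 + 1
6 = 6 × 1 + 0

GCD(88, 61) = 1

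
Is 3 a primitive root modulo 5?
Yes

To verify, check if 3^(4/q) ≢ 1 (mod 5) for each prime divisor q of 4
Divisors of 4 = 4: [1, 2, 4]
  3^(4/2) = 3^2 ≡ 4 (mod 5)
Conclusion: 3 is a primitive root modulo 5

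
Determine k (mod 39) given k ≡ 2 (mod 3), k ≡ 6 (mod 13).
32

Using the Chinese Remainder Theorem:
M = product of moduli = 39
For equation 1: M_1 = 13, 13 ≡ 1 (mod 3), inverse of 13 mod 3 is 1 (check: 1 × 1 = 1 ≡ 1 (mod 3))
For equation 2: M_2 = 3, 3 ≡ 3 (mod 13), inverse of 3 mod 13 is 9 (check: 3 × 9 = 27 ≡ 1 (mod 13))
Combine: k ≡ Σ r_i×M_i×(M_i⁻¹ mod m_i) = 2×13×1 + 6×3×9 = 26 + 162 = 188
188 mod 39 = 32
k ≡ 32 (mod 39)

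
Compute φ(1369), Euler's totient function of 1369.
1332

Prime factorization: 1369 = 37^2
Using the formula φ(n) = n × Π(1 - 1/p) for each prime factor p:
φ(1369) = 1369 × (1 - 1/37)
φ(1369) = 1332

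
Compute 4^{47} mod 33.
16

Using successive squaring:
Binary expansion of 47: 101111
Powers of 4 mod 33 (each is the square of the previous):
  4^1 ≡ 4 (mod 33)
  4^2 ≡ 4² = 16 ≡ 16 (mod 33)
  4^4 ≡ 16² = 256 ≡ 25 (mod 33)
  4^8 ≡ 25² = 625 ≡ 31 (mod 33)
  4^16 ≡ 31² = 961 ≡ 4 (mod 33)
  4^32 ≡ 4² = 16 ≡ 16 (mod 33)
47 = 32 + 8 + 4 + 2 + 1, so 4^47 = 4^32 × 4^8 × 4^4 × 4^2 × 4^1 ≡ 16 × 31 × 25 × 16 × 4 (mod 33)
Multiplying step by step:
  16 × 31 = 496 ≡ 1 (mod 33)
  1 × 25 = 25 ≡ 25 (mod 33)
  25 × 16 = 400 ≡ 4 (mod 33)
  4 × 4 = 16 ≡ 16 (mod 33)
Result: 4^47 ≡ 16 (mod 33)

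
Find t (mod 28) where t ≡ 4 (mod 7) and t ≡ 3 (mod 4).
M = 7 × 4 = 28. M₁ = 4, y₁ ≡ 2 (mod 7). M₂ = 7, y₂ ≡ 3 (mod 4). t = 4×4×2 + 3×7×3 ≡ 11 (mod 28)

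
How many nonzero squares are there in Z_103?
For prime 103, there are (p-1)/2 = (103-1)/2 = 51 quadratic residues (excluding 0).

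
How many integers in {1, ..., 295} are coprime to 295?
232

Prime factorization: 295 = 5 × 59
Using the formula φ(n) = n × Π(1 - 1/p) for each prime factor p:
φ(295) = 295 × (1 - 1/5) × (1 - 1/59)
φ(295) = 232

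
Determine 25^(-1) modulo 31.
25^(-1) ≡ 5 (mod 31). Verification: 25 × 5 = 125 ≡ 1 (mod 31)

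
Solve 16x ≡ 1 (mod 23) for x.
16^(-1) ≡ 13 (mod 23). Verification: 16 × 13 = 208 ≡ 1 (mod 23)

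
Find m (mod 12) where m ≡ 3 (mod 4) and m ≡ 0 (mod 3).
M = 4 × 3 = 12. M₁ = 3, y₁ ≡ 3 (mod 4). M₂ = 4, y₂ ≡ 1 (mod 3). m = 3×3×3 + 0×4×1 ≡ 3 (mod 12)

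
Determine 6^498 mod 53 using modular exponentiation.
Using Fermat: 6^{52} ≡ 1 (mod 53). 498 ≡ 30 (mod 52). So 6^{498} ≡ 6^{30} ≡ 24 (mod 53)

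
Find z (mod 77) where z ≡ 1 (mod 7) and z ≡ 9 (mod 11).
M = 7 × 11 = 77. M₁ = 11, y₁ ≡ 2 (mod 7). M₂ = 7, y₂ ≡ 8 (mod 11). z = 1×11×2 + 9×7×8 ≡ 64 (mod 77)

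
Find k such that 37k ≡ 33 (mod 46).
27

Since gcd(37, 46) = 1 divides 33, a solution exists.
Multiply both sides by the inverse of 37 mod 46:
  37^(-1) mod 46 = 5
  x ≡ 5 × 33 ≡ 165 ≡ 27 (mod 46)
Verification: 37 × 27 = 999 = 21 × 46 + 33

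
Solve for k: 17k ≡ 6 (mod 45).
3

Since gcd(17, 45) = 1 divides 6, a solution exists.
Multiply both sides by the inverse of 17 mod 45:
  17^(-1) mod 45 = 8
  x ≡ 8 × 6 ≡ 48 ≡ 3 (mod 45)
Verification: 17 × 3 = 51 = 1 × 45 + 6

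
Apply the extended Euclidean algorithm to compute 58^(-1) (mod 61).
Extended GCD: 58(20) + 61(-19) = 1. So 58^(-1) ≡ 20 ≡ 20 (mod 61). Verify: 58 × 20 = 1160 ≡ 1 (mod 61)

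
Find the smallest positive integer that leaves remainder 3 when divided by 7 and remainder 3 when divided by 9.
M = 7 × 9 = 63. M₁ = 9, y₁ ≡ 4 (mod 7). M₂ = 7, y₂ ≡ 4 (mod 9). x = 3×9×4 + 3×7×4 ≡ 3 (mod 63). The smallest positive such number is 3.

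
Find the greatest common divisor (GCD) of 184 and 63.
1

Using the Euclidean algorithm:
184 = 2 × 63 + 58
63 = 1 × 58 + 5
58 = 11 × 5 + 3
5 = 1 × 3 + 2
3 = 1 × 2 + 1
2 = 2 × 1 + 0

GCD(184, 63) = 1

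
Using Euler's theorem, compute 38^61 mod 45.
By Euler: 38^{24} ≡ 1 (mod 45) since gcd(38, 45) = 1. 61 = 2×24 + 13. So 38^{61} ≡ 38^{13} ≡ 38 (mod 45)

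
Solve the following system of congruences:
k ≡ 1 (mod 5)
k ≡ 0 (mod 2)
6

Using the Chinese Remainder Theorem:
M = product of moduli = 10
For equation 1: M_1 = 2, 2 ≡ 2 (mod 5), inverse of 2 mod 5 is 3 (check: 2 × 3 = 6 ≡ 1 (mod 5))
For equation 2: M_2 = 5, 5 ≡ 1 (mod 2), inverse of 5 mod 2 is 1 (check: 1 × 1 = 1 ≡ 1 (mod 2))
Combine: k ≡ Σ r_i×M_i×(M_i⁻¹ mod m_i) = 1×2×3 + 0×5×1 = 6 + 0 = 6
6 mod 10 = 6
k ≡ 6 (mod 10)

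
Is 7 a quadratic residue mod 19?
By Euler's criterion: 7^{9} ≡ 1 (mod 19). Since this equals 1, 7 is a QR.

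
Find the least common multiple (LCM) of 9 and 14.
126

First find GCD(9, 14) using the Euclidean algorithm:
9 = 0 × 14 + 9
14 = 1 × 9 + 5
9 = 1 × 5 + 4
5 = 1 × 4 + 1
4 = 4 × 1 + 0
GCD(9, 14) = 1

LCM formula: LCM(a, b) = (a × b) / GCD(a, b)
LCM(9, 14) = (9 × 14) / 1
LCM(9, 14) = 126 / 1
LCM(9, 14) = 126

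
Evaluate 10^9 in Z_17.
9 = 8 + 1 (binary 1001). Repeated squaring mod 17: 10^1 ≡ 10; 10^2 ≡ 10² = 100 ≡ 15; 10^4 ≡ 15² = 225 ≡ 4; 10^8 ≡ 4² = 16 ≡ 16. Multiply: 10^9 = 10^8 × 10^1 ≡ 16 × 10 (mod 17): 16 × 10 = 160 ≡ 7. So 10^9 ≡ 7 (mod 17).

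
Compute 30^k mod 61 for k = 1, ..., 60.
g^1, g^2, ..., g^{60} mod 61: {30, 46, 38, 42, 40, 41, 10, 56, 33, 14, 54, 34, 44, 39, 11, 25, 18, 52, 35, 13, 24, 49, 6, 58, 32, 45, 8, 57, 2, 60, 31, 15, 23, 19, 21, 20, 51, 5, 28, 47, 7, 27, 17, 22, 50, 36, 43, 9, 26, 48, 37, 12, 55, 3, 29, 16, 53, 4, 59, 1}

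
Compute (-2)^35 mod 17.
Using Fermat: (-2)^{16} ≡ 1 (mod 17). 35 ≡ 3 (mod 16). So (-2)^{35} ≡ (-2)^{3} ≡ 9 (mod 17)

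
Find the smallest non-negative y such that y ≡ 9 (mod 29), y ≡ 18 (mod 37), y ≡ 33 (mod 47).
19961

Using the Chinese Remainder Theorem:
M = product of moduli = 50431
For equation 1: M_1 = 1739, 1739 ≡ 28 (mod 29), inverse of 1739 mod 29 is 28 (check: 28 × 28 = 784 ≡ 1 (mod 29))
For equation 2: M_2 = 1363, 1363 ≡ 31 (mod 37), inverse of 1363 mod 37 is 6 (check: 31 × 6 = 186 ≡ 1 (mod 37))
For equation 3: M_3 = 1073, 1073 ≡ 39 (mod 47), inverse of 1073 mod 47 is 41 (check: 39 × 41 = 1599 ≡ 1 (mod 47))
Combine: y ≡ Σ r_i×M_i×(M_i⁻¹ mod m_i) = 9×1739×28 + 18×1363×6 + 33×1073×41 = 438228 + 147204 + 1451769 = 2037201
2037201 mod 50431 = 19961
y ≡ 19961 (mod 50431)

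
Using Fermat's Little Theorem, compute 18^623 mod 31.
By Fermat: 18^{30} ≡ 1 (mod 31). 623 ≡ 23 (mod 30). So 18^{623} ≡ 18^{23} ≡ 7 (mod 31)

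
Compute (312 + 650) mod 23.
19

(312 + 650) = 962
962 mod 23 = 19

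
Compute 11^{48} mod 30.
1

Using successive squaring:
Binary expansion of 48: 110000
Powers of 11 mod 30 (each is the square of the previous):
  11^1 ≡ 11 (mod 30)
  11^2 ≡ 11² = 121 ≡ 1 (mod 30)
  11^4 ≡ 1² = 1 ≡ 1 (mod 30)
  11^8 ≡ 1² = 1 ≡ 1 (mod 30)
  11^16 ≡ 1² = 1 ≡ 1 (mod 30)
  11^32 ≡ 1² = 1 ≡ 1 (mod 30)
48 = 32 + 16, so 11^48 = 11^32 × 11^16 ≡ 1 × 1 (mod 30)
Multiplying step by step:
  1 × 1 = 1 ≡ 1 (mod 30)
Result: 11^48 ≡ 1 (mod 30)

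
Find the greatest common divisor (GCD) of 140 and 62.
2

Using the Euclidean algorithm:
140 = 2 × 62 + 16
62 = 3 × 16 + 14
16 = 1 × 14 + 2
14 = 7 × 2 + 0

GCD(140, 62) = 2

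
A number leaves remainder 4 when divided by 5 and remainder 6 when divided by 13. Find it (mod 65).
M = 5 × 13 = 65. M₁ = 13, y₁ ≡ 2 (mod 5). M₂ = 5, y₂ ≡ 8 (mod 13). t = 4×13×2 + 6×5×8 ≡ 19 (mod 65)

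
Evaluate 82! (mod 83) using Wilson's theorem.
By Wilson's theorem, (82)! ≡ -1 ≡ 82 (mod 83)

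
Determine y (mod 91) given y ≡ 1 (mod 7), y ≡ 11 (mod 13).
50

Using the Chinese Remainder Theorem:
M = product of moduli = 91
For equation 1: M_1 = 13, 13 ≡ 6 (mod 7), inverse of 13 mod 7 is 6 (check: 6 × 6 = 36 ≡ 1 (mod 7))
For equation 2: M_2 = 7, 7 ≡ 7 (mod 13), inverse of 7 mod 13 is 2 (check: 7 × 2 = 14 ≡ 1 (mod 13))
Combine: y ≡ Σ r_i×M_i×(M_i⁻¹ mod m_i) = 1×13×6 + 11×7×2 = 78 + 154 = 232
232 mod 91 = 50
y ≡ 50 (mod 91)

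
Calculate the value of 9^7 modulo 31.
7 = 4 + 2 + 1 (binary 111). Repeated squaring mod 31: 9^1 ≡ 9; 9^2 ≡ 9² = 81 ≡ 19; 9^4 ≡ 19² = 361 ≡ 20. Multiply: 9^7 = 9^4 × 9^2 × 9^1 ≡ 20 × 19 × 9 (mod 31): 20 × 19 = 380 ≡ 8; 8 × 9 = 72 ≡ 10. So 9^7 ≡ 10 (mod 31).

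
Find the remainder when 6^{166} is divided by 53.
By Fermat: 6^{52} ≡ 1 (mod 53). 166 = 3×52 + 10. So 6^{166} ≡ 6^{10} ≡ 13 (mod 53)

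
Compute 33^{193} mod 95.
78

Using successive squaring:
Binary expansion of 193: 11000001
Powers of 33 mod 95 (each is the square of the previous):
  33^1 ≡ 33 (mod 95)
  33^2 ≡ 33² = 1089 ≡ 44 (mod 95)
  33^4 ≡ 44² = 1936 ≡ 36 (mod 95)
  33^8 ≡ 36² = 1296 ≡ 61 (mod 95)
  33^16 ≡ 61² = 3721 ≡ 16 (mod 95)
  33^32 ≡ 16² = 256 ≡ 66 (mod 95)
  33^64 ≡ 66² = 4356 ≡ 81 (mod 95)
  33^128 ≡ 81² = 6561 ≡ 6 (mod 95)
193 = 128 + 64 + 1, so 33^193 = 33^128 × 33^64 × 33^1 ≡ 6 × 81 × 33 (mod 95)
Multiplying step by step:
  6 × 81 = 486 ≡ 11 (mod 95)
  11 × 33 = 363 ≡ 78 (mod 95)
Result: 33^193 ≡ 78 (mod 95)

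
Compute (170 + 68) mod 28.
14

(170 + 68) = 238
238 mod 28 = 14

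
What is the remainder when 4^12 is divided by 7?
Using Fermat: 4^{6} ≡ 1 (mod 7). 12 ≡ 0 (mod 6). So 4^{12} ≡ 4^{0} ≡ 1 (mod 7)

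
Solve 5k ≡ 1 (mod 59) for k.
12

Using Extended Euclidean Algorithm:
gcd(5, 59) = 1
Bezout coefficients: 5 × 12 + 59 × -1 = 1
So 5 × 12 ≡ 1 (mod 59)
The inverse is 12 mod 59 = 12
Verification: 5 × 12 = 60 = 1 × 59 + 1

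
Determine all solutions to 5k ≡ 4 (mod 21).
5

Since gcd(5, 21) = 1 divides 4, a solution exists.
Multiply both sides by the inverse of 5 mod 21:
  5^(-1) mod 21 = 17
  x ≡ 17 × 4 ≡ 68 ≡ 5 (mod 21)
Verification: 5 × 5 = 25 = 1 × 21 + 4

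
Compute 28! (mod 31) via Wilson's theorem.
(30)! = (28)! × (29) × (30) ≡ -1 (mod 31). So (28)! ≡ -1 × [(30)(29)]^(-1) ≡ 15 (mod 31)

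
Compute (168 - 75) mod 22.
5

(168 - 75) = 93
93 mod 22 = 5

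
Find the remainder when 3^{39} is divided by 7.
By Fermat: 3^{6} ≡ 1 (mod 7). 39 = 6×6 + 3. So 3^{39} ≡ 3^{3} ≡ 6 (mod 7)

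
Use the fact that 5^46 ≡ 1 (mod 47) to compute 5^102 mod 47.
By Fermat: 5^{46} ≡ 1 (mod 47). 102 = 2×46 + 10. So 5^{102} ≡ 5^{10} ≡ 12 (mod 47)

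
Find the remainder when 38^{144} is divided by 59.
By Fermat: 38^{58} ≡ 1 (mod 59). 144 = 2×58 + 28. So 38^{144} ≡ 38^{28} ≡ 45 (mod 59)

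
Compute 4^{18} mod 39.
1

Using successive squaring:
Binary expansion of 18: 10010
Powers of 4 mod 39 (each is the square of the previous):
  4^1 ≡ 4 (mod 39)
  4^2 ≡ 4² = 16 ≡ 16 (mod 39)
  4^4 ≡ 16² = 256 ≡ 22 (mod 39)
  4^8 ≡ 22² = 484 ≡ 16 (mod 39)
  4^16 ≡ 16² = 256 ≡ 22 (mod 39)
18 = 16 + 2, so 4^18 = 4^16 × 4^2 ≡ 22 × 16 (mod 39)
Multiplying step by step:
  22 × 16 = 352 ≡ 1 (mod 39)
Result: 4^18 ≡ 1 (mod 39)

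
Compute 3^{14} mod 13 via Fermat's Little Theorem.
9

By Fermat's Little Theorem, a^(p-1) ≡ 1 (mod p) for prime p and gcd(a, p) = 1
Here p = 13, so 3^12 ≡ 1 (mod 13)
We can reduce the exponent: 14 mod 12 = 2
So 3^14 ≡ 3^2 (mod 13)
Computing: 3^2 mod 13 = 9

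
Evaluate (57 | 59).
(57/59) = 57^{29} mod 59 = 1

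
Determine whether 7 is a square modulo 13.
By Euler's criterion: 7^{6} ≡ 12 (mod 13). Since this equals -1 (≡ 12), 7 is not a QR.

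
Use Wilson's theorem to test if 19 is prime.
(18)! mod 19 = 18. Since 18 ≡ -1 (mod 19), 19 is prime.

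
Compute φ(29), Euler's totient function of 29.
28

Prime factorization: 29 = 29
Using the formula φ(n) = n × Π(1 - 1/p) for each prime factor p:
φ(29) = 29 × (1 - 1/29)
φ(29) = 28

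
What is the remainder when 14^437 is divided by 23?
Using Fermat: 14^{22} ≡ 1 (mod 23). 437 ≡ 19 (mod 22). So 14^{437} ≡ 14^{19} ≡ 10 (mod 23)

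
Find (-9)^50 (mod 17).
Using Fermat: (-9)^{16} ≡ 1 (mod 17). 50 ≡ 2 (mod 16). So (-9)^{50} ≡ (-9)^{2} ≡ 13 (mod 17)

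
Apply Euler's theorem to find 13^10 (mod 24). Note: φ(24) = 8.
By Euler: 13^{8} ≡ 1 (mod 24) since gcd(13, 24) = 1. 10 = 1×8 + 2. So 13^{10} ≡ 13^{2} ≡ 1 (mod 24)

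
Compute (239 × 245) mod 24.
19

(239 × 245) = 58555
58555 mod 24 = 19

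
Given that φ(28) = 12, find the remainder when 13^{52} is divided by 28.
By Euler: 13^{12} ≡ 1 (mod 28) since gcd(13, 28) = 1. 52 = 4×12 + 4. So 13^{52} ≡ 13^{4} ≡ 1 (mod 28)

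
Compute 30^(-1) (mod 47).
30^(-1) ≡ 11 (mod 47). Verification: 30 × 11 = 330 ≡ 1 (mod 47)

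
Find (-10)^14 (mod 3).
Using Fermat: (-10)^{2} ≡ 1 (mod 3). 14 ≡ 0 (mod 2). So (-10)^{14} ≡ (-10)^{0} ≡ 1 (mod 3)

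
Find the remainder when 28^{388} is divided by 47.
By Fermat: 28^{46} ≡ 1 (mod 47). 388 = 8×46 + 20. So 28^{388} ≡ 28^{20} ≡ 16 (mod 47)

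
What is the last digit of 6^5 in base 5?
6 ≡ 1 (mod 5). 5 = 4 + 1 (binary 101). Repeated squaring mod 5: 1^1 ≡ 1; 1^2 ≡ 1² = 1 ≡ 1; 1^4 ≡ 1² = 1 ≡ 1. Multiply: 6^5 ≡ 1^4 × 1^1 ≡ 1 × 1 (mod 5): 1 × 1 = 1 ≡ 1. So 6^5 ≡ 1 (mod 5).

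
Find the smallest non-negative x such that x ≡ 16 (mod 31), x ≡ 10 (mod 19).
295

Using the Chinese Remainder Theorem:
M = product of moduli = 589
For equation 1: M_1 = 19, 19 ≡ 19 (mod 31), inverse of 19 mod 31 is 18 (check: 19 × 18 = 342 ≡ 1 (mod 31))
For equation 2: M_2 = 31, 31 ≡ 12 (mod 19), inverse of 31 mod 19 is 8 (check: 12 × 8 = 96 ≡ 1 (mod 19))
Combine: x ≡ Σ r_i×M_i×(M_i⁻¹ mod m_i) = 16×19×18 + 10×31×8 = 5472 + 2480 = 7952
7952 mod 589 = 295
x ≡ 295 (mod 589)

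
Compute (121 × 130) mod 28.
22

(121 × 130) = 15730
15730 mod 28 = 22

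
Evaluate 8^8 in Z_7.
8 ≡ 1 (mod 7). 8 = 8 (binary 1000). Repeated squaring mod 7: 1^1 ≡ 1; 1^2 ≡ 1² = 1 ≡ 1; 1^4 ≡ 1² = 1 ≡ 1; 1^8 ≡ 1² = 1 ≡ 1. So 8^8 ≡ 1 (mod 7).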